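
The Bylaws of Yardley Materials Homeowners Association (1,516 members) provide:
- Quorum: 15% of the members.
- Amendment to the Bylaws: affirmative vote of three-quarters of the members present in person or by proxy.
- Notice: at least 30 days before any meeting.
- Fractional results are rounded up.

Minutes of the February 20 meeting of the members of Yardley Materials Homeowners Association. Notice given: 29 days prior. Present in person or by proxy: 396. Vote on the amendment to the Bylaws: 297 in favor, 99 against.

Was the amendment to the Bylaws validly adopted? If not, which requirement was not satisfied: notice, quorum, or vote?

Invalid — notice requirement not satisfied.

Notice: 29 days given; 30 required. Not satisfied.
Quorum: 15% of 1,516 = 227.40, rounded up to 228; 396 present. Satisfied.
Vote: requires three-fourths of those present (396); 3/4 of 396 = 297, so 297 needed; 297 in favor. Satisfied.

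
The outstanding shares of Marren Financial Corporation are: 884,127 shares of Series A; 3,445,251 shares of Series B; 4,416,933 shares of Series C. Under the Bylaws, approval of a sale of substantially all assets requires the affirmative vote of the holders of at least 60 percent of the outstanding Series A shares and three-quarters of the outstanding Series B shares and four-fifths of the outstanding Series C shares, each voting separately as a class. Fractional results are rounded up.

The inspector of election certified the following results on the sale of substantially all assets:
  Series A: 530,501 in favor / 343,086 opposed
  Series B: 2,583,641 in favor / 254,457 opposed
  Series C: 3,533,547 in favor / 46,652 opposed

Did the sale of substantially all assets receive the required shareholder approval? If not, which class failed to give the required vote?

Not approved — the Series B shares did not give the required vote.

Series A: 3/5 of 884127 = 530476.20, rounded up to 530477; 530,477 required, 530,501 in favor — approved.
Series B: 3/4 of 3445251 = 2583938.25, rounded up to 2583939; 2,583,939 required, 2,583,641 in favor — not approved.
Series C: 4/5 of 4416933 = 3533546.40, rounded up to 3533547; 3,533,547 required, 3,533,547 in favor — approved.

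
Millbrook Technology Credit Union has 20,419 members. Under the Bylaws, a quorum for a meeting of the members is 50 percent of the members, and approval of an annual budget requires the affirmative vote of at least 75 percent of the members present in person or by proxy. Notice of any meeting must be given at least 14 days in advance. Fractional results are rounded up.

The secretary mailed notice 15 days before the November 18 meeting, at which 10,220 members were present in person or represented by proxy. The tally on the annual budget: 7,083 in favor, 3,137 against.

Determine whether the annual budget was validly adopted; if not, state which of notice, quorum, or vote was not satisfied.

Notice: 15 days given; 14 required. Satisfied.
Quorum: 50% of 20,419 = 10,209.50, rounded up to 10,210; 10,220 present. Satisfied.
Vote: requires three-fourths of those present (10,220); 3/4 of 10220 = 7665, so 7,665 needed; 7,083 in favor. Not satisfied.

Invalid — vote requirement not satisfied.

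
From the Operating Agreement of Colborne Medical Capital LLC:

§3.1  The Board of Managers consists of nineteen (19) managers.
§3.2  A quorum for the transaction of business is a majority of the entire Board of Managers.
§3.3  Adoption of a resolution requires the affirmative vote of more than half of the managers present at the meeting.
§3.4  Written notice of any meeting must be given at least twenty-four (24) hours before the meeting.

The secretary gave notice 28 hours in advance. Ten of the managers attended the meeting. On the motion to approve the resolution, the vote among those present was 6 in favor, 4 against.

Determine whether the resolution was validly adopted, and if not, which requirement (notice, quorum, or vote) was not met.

Valid — all requirements satisfied.

Notice: 28 hours given; 24 required (28 ≥ 24). Satisfied.
Quorum: 10 present; quorum is 10. Satisfied.
Vote: the resolution requires a majority of the managers present (10). A majority of 10 is 6, so 6 affirmative votes are needed; 6 voted in favor. Satisfied.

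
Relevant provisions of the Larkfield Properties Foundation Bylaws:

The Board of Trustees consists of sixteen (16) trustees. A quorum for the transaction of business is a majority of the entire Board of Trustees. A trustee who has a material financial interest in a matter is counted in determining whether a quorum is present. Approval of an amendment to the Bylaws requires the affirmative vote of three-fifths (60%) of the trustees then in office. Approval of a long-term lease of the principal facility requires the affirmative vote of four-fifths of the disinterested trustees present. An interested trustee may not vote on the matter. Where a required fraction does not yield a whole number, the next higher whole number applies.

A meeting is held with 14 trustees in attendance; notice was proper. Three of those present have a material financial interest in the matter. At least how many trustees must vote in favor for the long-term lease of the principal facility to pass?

9

The long-term lease of the principal facility requires four-fifths of the disinterested trustees present (14 − 3 = 11).
4/5 of 11 = 8.80, rounded up to 9.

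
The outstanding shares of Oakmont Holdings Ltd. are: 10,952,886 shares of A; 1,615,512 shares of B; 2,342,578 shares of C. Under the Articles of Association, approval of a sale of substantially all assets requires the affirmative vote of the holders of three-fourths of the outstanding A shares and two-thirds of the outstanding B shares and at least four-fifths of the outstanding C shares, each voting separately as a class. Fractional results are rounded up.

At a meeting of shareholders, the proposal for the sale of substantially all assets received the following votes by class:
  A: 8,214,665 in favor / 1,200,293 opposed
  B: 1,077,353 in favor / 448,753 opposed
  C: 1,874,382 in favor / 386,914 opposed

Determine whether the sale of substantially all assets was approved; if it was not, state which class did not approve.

A: 3/4 of 10952886 = 8214664.50, rounded up to 8214665; 8,214,665 required, 8,214,665 in favor — approved.
B: 2/3 of 1615512 = 1077008; 1,077,008 required, 1,077,353 in favor — approved.
C: 4/5 of 2342578 = 1874062.40, rounded up to 1874063; 1,874,063 required, 1,874,382 in favor — approved.

Approved — every class gave the required vote.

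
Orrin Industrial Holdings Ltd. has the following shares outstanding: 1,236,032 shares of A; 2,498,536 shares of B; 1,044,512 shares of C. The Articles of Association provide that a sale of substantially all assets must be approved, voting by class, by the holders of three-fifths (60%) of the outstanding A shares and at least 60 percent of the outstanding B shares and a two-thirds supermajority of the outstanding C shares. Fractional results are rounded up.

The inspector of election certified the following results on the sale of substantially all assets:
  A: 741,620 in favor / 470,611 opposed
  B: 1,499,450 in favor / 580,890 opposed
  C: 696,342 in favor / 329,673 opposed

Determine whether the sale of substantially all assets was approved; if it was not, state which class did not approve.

Approved — every class gave the required vote.

A: 3/5 of 1236032 = 741619.20, rounded up to 741620; 741,620 required, 741,620 in favor — approved.
B: 3/5 of 2498536 = 1499121.60, rounded up to 1499122; 1,499,122 required, 1,499,450 in favor — approved.
C: 2/3 of 1044512 = 696341.33, rounded up to 696342; 696,342 required, 696,342 in favor — approved.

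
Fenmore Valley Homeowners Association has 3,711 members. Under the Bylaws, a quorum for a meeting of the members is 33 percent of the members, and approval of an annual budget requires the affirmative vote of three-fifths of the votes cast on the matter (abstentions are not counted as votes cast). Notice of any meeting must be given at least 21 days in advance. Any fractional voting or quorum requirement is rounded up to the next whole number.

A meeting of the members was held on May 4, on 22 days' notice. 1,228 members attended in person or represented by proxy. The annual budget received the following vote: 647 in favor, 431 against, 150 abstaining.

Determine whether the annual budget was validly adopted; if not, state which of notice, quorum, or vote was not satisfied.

Notice: 22 days given; 21 required. Satisfied.
Quorum: 33% of 3,711 = 1,224.63, rounded up to 1,225; 1,228 present. Satisfied.
Vote: requires three-fifths of the votes cast (1,228 − 150 abstaining = 1,078); 3/5 of 1078 = 646.80, rounded up to 647, so 647 needed; 647 in favor. Satisfied.

Valid — all requirements satisfied.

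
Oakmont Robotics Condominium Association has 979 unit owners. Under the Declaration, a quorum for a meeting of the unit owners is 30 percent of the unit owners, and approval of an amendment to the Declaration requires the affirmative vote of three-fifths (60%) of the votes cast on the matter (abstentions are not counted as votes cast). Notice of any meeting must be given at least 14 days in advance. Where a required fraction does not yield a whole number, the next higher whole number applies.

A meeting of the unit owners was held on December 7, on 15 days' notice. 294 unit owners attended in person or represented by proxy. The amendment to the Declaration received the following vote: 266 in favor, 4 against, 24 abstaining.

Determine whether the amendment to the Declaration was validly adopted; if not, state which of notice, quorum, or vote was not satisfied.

Valid — all requirements satisfied.

Notice: 15 days given; 14 required. Satisfied.
Quorum: 30% of 979 = 293.70, rounded up to 294; 294 present. Satisfied.
Vote: requires three-fifths of the votes cast (294 − 24 abstaining = 270); 3/5 of 270 = 162, so 162 needed; 266 in favor. Satisfied.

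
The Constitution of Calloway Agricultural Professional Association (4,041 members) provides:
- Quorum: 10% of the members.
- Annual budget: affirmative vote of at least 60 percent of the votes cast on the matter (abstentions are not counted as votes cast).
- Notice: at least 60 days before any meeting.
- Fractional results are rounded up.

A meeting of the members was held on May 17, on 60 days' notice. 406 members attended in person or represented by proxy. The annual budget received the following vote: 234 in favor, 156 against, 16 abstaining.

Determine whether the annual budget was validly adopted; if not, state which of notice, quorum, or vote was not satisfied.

Valid — all requirements satisfied.

Notice: 60 days given; 60 required. Satisfied.
Quorum: 10% of 4,041 = 404.10, rounded up to 405; 406 present. Satisfied.
Vote: requires three-fifths of the votes cast (406 − 16 abstaining = 390); 3/5 of 390 = 234, so 234 needed; 234 in favor. Satisfied.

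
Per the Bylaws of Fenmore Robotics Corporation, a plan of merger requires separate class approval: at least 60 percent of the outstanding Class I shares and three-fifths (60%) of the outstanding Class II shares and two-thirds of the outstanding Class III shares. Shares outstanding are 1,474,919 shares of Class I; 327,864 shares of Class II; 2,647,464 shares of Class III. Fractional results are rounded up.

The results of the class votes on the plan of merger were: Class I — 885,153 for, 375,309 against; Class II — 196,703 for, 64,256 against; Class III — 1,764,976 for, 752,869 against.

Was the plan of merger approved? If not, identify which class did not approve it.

Class I: 3/5 of 1474919 = 884951.40, rounded up to 884952; 884,952 required, 885,153 in favor — approved.
Class II: 3/5 of 327864 = 196718.40, rounded up to 196719; 196,719 required, 196,703 in favor — not approved.
Class III: 2/3 of 2647464 = 1764976; 1,764,976 required, 1,764,976 in favor — approved.

Not approved — the Class II shares did not give the required vote.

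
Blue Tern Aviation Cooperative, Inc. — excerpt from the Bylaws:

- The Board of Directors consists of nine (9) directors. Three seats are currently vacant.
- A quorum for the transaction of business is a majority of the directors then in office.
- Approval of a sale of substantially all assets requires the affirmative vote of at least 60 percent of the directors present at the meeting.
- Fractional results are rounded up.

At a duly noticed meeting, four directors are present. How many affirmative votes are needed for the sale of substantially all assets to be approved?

3

The sale of substantially all assets requires three-fifths of the directors present (4).
3/5 of 4 = 2.40, rounded up to 3.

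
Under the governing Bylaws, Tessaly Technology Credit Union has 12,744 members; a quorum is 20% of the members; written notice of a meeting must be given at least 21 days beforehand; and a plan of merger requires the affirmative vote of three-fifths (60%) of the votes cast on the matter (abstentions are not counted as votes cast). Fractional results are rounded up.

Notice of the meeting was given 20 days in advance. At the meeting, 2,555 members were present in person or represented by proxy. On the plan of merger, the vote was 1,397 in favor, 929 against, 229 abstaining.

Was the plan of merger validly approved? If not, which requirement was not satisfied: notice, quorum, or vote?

Notice: 20 days given; 21 required. Not satisfied.
Quorum: 20% of 12,744 = 2,548.80, rounded up to 2,549; 2,555 present. Satisfied.
Vote: requires three-fifths of the votes cast (2,555 − 229 abstaining = 2,326); 3/5 of 2326 = 1395.60, rounded up to 1396, so 1,396 needed; 1,397 in favor. Satisfied.

Invalid — notice requirement not satisfied.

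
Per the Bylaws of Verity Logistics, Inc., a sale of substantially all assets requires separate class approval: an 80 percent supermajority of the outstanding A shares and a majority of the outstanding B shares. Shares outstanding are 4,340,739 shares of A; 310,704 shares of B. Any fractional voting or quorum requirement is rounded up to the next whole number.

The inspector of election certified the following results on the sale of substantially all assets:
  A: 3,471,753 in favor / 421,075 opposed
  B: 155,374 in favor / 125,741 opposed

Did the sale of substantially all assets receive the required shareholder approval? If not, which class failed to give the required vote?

A: 4/5 of 4340739 = 3472591.20, rounded up to 3472592; 3,472,592 required, 3,471,753 in favor — not approved.
B: a majority of 310704 is 155353; 155,353 required, 155,374 in favor — approved.

Not approved — the A shares did not give the required vote.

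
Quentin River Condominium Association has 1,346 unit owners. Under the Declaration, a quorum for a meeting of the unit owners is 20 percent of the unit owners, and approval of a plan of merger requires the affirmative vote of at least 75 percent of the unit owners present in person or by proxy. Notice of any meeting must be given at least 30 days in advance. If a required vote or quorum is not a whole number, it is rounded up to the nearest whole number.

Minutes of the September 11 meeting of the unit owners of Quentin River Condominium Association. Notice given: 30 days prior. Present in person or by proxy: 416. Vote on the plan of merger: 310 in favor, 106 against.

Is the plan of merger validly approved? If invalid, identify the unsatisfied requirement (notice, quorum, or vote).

Invalid — vote requirement not satisfied.

Notice: 30 days given; 30 required. Satisfied.
Quorum: 20% of 1,346 = 269.20, rounded up to 270; 416 present. Satisfied.
Vote: requires three-fourths of those present (416); 3/4 of 416 = 312, so 312 needed; 310 in favor. Not satisfied.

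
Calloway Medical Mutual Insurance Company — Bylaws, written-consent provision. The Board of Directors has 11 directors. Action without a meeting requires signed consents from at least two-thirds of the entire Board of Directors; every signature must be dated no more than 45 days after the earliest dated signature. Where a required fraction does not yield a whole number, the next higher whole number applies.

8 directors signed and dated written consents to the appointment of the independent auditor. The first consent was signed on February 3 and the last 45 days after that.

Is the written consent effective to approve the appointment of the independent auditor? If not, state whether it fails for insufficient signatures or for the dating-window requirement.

Signatures required: at least two-thirds of 11 — 2/3 of 11 = 7.33, rounded up to 8, so 8 needed; 8 signed. Sufficient.
Dating window: the latest signature is 45 days after the earliest; the limit is 45 days. Within the window.

Effective — both the signature and dating-window requirements are satisfied.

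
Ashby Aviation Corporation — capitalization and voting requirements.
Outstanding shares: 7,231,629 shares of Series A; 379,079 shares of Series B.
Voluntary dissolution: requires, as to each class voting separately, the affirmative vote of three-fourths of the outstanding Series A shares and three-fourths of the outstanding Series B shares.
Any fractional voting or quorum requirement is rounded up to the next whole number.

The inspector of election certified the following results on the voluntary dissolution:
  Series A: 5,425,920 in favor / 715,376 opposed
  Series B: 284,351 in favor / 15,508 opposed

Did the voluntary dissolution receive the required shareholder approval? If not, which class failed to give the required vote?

Series A: 3/4 of 7231629 = 5423721.75, rounded up to 5423722; 5,423,722 required, 5,425,920 in favor — approved.
Series B: 3/4 of 379079 = 284309.25, rounded up to 284310; 284,310 required, 284,351 in favor — approved.

Approved — every class gave the required vote.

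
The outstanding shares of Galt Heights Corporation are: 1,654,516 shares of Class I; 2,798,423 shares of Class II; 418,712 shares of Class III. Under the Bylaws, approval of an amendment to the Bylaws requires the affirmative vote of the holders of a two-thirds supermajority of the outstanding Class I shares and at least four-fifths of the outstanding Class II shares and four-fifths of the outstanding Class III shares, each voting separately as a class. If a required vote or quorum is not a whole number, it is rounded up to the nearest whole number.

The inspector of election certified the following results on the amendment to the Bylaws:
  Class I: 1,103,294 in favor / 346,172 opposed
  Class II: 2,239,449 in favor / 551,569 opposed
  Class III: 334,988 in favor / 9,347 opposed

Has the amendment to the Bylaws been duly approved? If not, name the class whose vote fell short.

Approved — every class gave the required vote.

Class I: 2/3 of 1654516 = 1103010.67, rounded up to 1103011; 1,103,011 required, 1,103,294 in favor — approved.
Class II: 4/5 of 2798423 = 2238738.40, rounded up to 2238739; 2,238,739 required, 2,239,449 in favor — approved.
Class III: 4/5 of 418712 = 334969.60, rounded up to 334970; 334,970 required, 334,988 in favor — approved.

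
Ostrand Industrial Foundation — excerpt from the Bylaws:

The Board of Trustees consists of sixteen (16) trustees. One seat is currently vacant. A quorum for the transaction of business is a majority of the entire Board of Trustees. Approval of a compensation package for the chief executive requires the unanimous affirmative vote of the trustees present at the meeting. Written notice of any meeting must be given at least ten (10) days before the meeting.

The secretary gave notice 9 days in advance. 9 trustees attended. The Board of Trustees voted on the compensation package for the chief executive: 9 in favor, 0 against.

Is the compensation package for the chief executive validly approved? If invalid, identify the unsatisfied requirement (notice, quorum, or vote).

Notice: 9 days given; 10 required (9 < 10). Not satisfied.
Quorum: 9 present; quorum is 9. Satisfied.
Vote: the compensation package for the chief executive requires the unanimous vote of the trustees present (9). Unanimous means all 9, so 9 affirmative votes are needed; 9 voted in favor. Satisfied.

Invalid — notice requirement not satisfied.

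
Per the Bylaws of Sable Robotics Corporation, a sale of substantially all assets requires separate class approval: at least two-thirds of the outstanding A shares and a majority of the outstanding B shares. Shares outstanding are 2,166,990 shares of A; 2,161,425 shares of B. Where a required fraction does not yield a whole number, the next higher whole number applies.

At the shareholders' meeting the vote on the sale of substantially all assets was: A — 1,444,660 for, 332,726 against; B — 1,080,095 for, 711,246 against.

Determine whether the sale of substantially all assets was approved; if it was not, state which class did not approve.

Not approved — the B shares did not give the required vote.

A: 2/3 of 2166990 = 1444660; 1,444,660 required, 1,444,660 in favor — approved.
B: a majority of 2161425 is 1080713; 1,080,713 required, 1,080,095 in favor — not approved.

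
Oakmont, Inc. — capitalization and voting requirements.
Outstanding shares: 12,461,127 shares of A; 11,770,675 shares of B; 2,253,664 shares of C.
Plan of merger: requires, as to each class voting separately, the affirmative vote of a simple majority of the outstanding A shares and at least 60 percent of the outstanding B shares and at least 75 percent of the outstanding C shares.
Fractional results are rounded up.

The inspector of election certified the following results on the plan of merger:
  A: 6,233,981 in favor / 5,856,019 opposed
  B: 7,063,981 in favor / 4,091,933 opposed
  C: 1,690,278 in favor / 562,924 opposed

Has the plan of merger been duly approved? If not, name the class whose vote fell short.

Approved — every class gave the required vote.

A: a majority of 12461127 is 6230564; 6,230,564 required, 6,233,981 in favor — approved.
B: 3/5 of 11770675 = 7062405; 7,062,405 required, 7,063,981 in favor — approved.
C: 3/4 of 2253664 = 1690248; 1,690,248 required, 1,690,278 in favor — approved.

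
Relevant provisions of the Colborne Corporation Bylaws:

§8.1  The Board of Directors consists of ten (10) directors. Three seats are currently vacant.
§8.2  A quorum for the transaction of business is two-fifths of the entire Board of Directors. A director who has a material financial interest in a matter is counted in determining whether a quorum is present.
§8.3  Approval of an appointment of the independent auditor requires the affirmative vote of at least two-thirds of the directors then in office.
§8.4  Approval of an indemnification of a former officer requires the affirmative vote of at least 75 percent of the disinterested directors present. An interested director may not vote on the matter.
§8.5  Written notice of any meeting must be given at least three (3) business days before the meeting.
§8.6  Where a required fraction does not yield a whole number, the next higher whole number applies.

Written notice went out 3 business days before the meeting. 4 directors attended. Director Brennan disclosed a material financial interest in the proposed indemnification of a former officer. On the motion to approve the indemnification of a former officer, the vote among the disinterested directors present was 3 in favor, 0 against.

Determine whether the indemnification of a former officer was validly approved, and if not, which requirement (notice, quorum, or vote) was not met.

Notice: 3 business days given; 3 required (3 ≥ 3). Satisfied.
Quorum: 4 present (interested directors count toward quorum); quorum is 4. Satisfied.
Vote: the indemnification of a former officer requires three-fourths of the disinterested directors present (4 − 1 = 3). 3/4 of 3 = 2.25, rounded up to 3, so 3 affirmative votes are needed; 3 voted in favor. Satisfied.

Valid — all requirements satisfied.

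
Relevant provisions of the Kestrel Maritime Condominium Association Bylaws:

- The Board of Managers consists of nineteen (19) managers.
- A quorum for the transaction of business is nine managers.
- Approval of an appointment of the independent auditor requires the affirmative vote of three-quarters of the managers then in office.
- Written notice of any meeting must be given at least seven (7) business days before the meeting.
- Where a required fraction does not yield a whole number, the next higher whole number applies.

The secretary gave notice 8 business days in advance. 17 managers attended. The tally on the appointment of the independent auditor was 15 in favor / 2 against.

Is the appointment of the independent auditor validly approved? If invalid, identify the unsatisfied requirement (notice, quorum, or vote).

Valid — all requirements satisfied.

Notice: 8 business days given; 7 required (8 ≥ 7). Satisfied.
Quorum: 17 present; quorum is 9. Satisfied.
Vote: the appointment of the independent auditor requires three-fourths of the managers then in office (19). 3/4 of 19 = 14.25, rounded up to 15, so 15 affirmative votes are needed; 15 voted in favor. Satisfied.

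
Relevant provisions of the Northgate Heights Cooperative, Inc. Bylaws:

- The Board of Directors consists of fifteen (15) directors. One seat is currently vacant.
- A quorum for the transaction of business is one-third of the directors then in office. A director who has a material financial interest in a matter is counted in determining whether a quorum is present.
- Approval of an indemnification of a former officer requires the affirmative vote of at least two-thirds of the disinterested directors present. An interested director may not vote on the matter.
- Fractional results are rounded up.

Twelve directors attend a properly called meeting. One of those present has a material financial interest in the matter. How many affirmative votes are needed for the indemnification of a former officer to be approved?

8

The indemnification of a former officer requires two-thirds of the disinterested directors present (12 − 1 = 11).
2/3 of 11 = 7.33, rounded up to 8.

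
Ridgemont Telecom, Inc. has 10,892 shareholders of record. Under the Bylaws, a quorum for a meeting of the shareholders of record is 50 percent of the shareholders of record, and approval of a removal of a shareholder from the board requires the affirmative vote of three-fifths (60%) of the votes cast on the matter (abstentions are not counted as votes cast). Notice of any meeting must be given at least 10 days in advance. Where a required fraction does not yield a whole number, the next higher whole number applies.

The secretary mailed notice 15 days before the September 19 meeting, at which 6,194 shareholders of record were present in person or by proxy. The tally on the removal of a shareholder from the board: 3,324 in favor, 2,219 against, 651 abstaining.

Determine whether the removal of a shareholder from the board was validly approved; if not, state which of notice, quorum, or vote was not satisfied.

Notice: 15 days given; 10 required. Satisfied.
Quorum: 50% of 10,892 = 5,446; 6,194 present. Satisfied.
Vote: requires three-fifths of the votes cast (6,194 − 651 abstaining = 5,543); 3/5 of 5543 = 3325.80, rounded up to 3326, so 3,326 needed; 3,324 in favor. Not satisfied.

Invalid — vote requirement not satisfied.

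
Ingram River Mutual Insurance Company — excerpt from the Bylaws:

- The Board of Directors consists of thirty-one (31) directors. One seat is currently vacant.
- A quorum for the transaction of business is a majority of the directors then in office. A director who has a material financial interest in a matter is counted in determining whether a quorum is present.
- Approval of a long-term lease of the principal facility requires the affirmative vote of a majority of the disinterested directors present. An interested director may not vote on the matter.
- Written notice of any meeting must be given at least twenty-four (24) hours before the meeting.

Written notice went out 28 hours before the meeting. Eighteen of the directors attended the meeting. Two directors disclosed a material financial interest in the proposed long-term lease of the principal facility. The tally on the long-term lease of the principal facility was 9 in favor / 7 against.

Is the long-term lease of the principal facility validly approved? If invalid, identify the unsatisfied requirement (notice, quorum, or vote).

Valid — all requirements satisfied.

Notice: 28 hours given; 24 required (28 ≥ 24). Satisfied.
Quorum: 18 present (interested directors count toward quorum); quorum is 16. Satisfied.
Vote: the long-term lease of the principal facility requires a majority of the disinterested directors present (18 − 2 = 16). A majority of 16 is 9, so 9 affirmative votes are needed; 9 voted in favor. Satisfied.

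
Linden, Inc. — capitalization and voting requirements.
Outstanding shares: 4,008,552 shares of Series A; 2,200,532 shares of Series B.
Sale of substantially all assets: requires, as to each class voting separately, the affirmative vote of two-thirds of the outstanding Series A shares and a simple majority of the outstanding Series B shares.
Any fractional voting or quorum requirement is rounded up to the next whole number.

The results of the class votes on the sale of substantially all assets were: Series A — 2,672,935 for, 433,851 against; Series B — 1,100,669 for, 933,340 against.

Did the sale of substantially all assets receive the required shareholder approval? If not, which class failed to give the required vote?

Series A: 2/3 of 4008552 = 2672368; 2,672,368 required, 2,672,935 in favor — approved.
Series B: a majority of 2200532 is 1100267; 1,100,267 required, 1,100,669 in favor — approved.

Approved — every class gave the required vote.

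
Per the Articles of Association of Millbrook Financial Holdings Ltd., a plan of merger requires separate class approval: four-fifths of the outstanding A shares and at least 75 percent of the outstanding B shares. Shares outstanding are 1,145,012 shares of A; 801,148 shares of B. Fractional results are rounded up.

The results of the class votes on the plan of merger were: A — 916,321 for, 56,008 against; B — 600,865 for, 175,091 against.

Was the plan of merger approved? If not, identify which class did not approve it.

Approved — every class gave the required vote.

A: 4/5 of 1145012 = 916009.60, rounded up to 916010; 916,010 required, 916,321 in favor — approved.
B: 3/4 of 801148 = 600861; 600,861 required, 600,865 in favor — approved.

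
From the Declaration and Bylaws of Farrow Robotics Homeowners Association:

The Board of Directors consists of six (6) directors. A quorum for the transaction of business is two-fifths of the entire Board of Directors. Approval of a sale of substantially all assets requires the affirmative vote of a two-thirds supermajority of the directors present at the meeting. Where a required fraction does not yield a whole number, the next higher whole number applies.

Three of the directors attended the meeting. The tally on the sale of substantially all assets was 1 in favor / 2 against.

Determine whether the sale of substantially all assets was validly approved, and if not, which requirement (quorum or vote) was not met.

Invalid — vote requirement not satisfied.

Quorum: 3 present; quorum is 3. Satisfied.
Vote: the sale of substantially all assets requires two-thirds of the directors present (3). 2/3 of 3 = 2, so 2 affirmative votes are needed; 1 voted in favor. Not satisfied.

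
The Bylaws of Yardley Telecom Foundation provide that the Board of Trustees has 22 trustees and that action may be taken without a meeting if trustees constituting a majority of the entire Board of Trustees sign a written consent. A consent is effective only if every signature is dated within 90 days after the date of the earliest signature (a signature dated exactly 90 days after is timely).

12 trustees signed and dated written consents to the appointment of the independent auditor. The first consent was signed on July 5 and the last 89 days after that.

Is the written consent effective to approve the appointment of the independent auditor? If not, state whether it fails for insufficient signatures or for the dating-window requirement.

Signatures required: a majority of 22 — a majority of 22 is 12, so 12 needed; 12 signed. Sufficient.
Dating window: the latest signature is 89 days after the earliest; the limit is 90 days. Within the window.

Effective — both the signature and dating-window requirements are satisfied.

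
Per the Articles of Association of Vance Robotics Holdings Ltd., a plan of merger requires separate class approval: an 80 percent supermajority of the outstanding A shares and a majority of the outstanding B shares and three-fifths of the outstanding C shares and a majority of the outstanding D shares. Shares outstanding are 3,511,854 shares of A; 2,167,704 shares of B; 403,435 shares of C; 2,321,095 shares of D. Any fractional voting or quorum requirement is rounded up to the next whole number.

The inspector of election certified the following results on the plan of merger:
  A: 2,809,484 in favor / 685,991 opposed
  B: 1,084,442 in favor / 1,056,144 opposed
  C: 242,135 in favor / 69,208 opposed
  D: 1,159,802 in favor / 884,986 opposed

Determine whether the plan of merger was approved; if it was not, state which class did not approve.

Not approved — the D shares did not give the required vote.

A: 4/5 of 3511854 = 2809483.20, rounded up to 2809484; 2,809,484 required, 2,809,484 in favor — approved.
B: a majority of 2167704 is 1083853; 1,083,853 required, 1,084,442 in favor — approved.
C: 3/5 of 403435 = 242061; 242,061 required, 242,135 in favor — approved.
D: a majority of 2321095 is 1160548; 1,160,548 required, 1,159,802 in favor — not approved.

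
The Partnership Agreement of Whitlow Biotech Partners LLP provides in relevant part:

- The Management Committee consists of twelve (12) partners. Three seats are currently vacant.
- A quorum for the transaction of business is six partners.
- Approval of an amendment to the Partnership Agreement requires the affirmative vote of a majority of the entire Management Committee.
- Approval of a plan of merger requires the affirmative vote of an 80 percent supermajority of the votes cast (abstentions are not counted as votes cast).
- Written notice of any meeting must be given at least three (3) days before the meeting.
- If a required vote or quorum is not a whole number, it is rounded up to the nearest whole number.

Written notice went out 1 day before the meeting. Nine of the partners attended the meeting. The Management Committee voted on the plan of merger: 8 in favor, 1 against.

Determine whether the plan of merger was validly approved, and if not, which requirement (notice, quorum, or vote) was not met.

Invalid — notice requirement not satisfied.

Notice: 1 day given; 3 required (1 < 3). Not satisfied.
Quorum: 9 present; quorum is 6. Satisfied.
Vote: the plan of merger requires four-fifths of the votes cast (9). 4/5 of 9 = 7.20, rounded up to 8, so 8 affirmative votes are needed; 8 voted in favor. Satisfied.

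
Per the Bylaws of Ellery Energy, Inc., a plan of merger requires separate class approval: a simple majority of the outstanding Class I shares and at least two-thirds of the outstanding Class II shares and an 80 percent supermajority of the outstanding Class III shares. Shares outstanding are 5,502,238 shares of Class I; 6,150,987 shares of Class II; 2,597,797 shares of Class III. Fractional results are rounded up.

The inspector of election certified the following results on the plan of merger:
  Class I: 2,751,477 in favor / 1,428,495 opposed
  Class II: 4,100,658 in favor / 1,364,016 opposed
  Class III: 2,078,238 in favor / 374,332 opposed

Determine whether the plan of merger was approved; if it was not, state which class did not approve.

Class I: a majority of 5502238 is 2751120; 2,751,120 required, 2,751,477 in favor — approved.
Class II: 2/3 of 6150987 = 4100658; 4,100,658 required, 4,100,658 in favor — approved.
Class III: 4/5 of 2597797 = 2078237.60, rounded up to 2078238; 2,078,238 required, 2,078,238 in favor — approved.

Approved — every class gave the required vote.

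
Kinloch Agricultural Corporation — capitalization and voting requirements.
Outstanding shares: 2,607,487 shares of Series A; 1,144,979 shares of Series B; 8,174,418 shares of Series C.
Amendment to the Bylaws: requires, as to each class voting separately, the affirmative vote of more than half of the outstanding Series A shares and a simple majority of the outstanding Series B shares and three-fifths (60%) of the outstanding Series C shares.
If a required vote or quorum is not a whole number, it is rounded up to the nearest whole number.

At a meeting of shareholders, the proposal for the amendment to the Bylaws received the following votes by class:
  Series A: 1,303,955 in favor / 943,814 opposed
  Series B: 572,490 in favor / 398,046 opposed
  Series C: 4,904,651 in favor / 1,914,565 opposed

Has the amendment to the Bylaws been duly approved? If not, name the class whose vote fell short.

Approved — every class gave the required vote.

Series A: a majority of 2607487 is 1303744; 1,303,744 required, 1,303,955 in favor — approved.
Series B: a majority of 1144979 is 572490; 572,490 required, 572,490 in favor — approved.
Series C: 3/5 of 8174418 = 4904650.80, rounded up to 4904651; 4,904,651 required, 4,904,651 in favor — approved.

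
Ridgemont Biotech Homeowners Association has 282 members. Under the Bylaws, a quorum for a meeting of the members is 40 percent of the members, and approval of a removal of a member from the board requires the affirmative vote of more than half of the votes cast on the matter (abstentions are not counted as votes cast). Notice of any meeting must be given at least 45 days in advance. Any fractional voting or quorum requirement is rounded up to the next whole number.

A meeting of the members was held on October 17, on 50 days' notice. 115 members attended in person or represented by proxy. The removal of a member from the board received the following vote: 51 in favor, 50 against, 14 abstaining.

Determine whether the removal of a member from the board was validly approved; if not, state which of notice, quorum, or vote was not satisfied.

Valid — all requirements satisfied.

Notice: 50 days given; 45 required. Satisfied.
Quorum: 40% of 282 = 112.80, rounded up to 113; 115 present. Satisfied.
Vote: requires a majority of the votes cast (115 − 14 abstaining = 101); a majority of 101 is 51, so 51 needed; 51 in favor. Satisfied.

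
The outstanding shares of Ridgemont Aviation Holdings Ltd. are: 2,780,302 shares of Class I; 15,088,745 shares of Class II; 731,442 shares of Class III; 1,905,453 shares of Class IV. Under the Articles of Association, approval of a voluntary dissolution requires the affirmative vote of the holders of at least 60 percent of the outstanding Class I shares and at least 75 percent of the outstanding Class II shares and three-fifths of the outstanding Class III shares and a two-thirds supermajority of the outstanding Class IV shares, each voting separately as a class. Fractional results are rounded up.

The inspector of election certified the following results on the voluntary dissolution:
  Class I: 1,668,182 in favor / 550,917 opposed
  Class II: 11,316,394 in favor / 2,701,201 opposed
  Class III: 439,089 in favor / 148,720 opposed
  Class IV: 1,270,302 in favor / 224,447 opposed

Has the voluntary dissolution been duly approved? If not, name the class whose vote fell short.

Not approved — the Class II shares did not give the required vote.

Class I: 3/5 of 2780302 = 1668181.20, rounded up to 1668182; 1,668,182 required, 1,668,182 in favor — approved.
Class II: 3/4 of 15088745 = 11316558.75, rounded up to 11316559; 11,316,559 required, 11,316,394 in favor — not approved.
Class III: 3/5 of 731442 = 438865.20, rounded up to 438866; 438,866 required, 439,089 in favor — approved.
Class IV: 2/3 of 1905453 = 1270302; 1,270,302 required, 1,270,302 in favor — approved.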